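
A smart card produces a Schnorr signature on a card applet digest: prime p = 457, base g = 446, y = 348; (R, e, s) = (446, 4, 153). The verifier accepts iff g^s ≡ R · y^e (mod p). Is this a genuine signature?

g^s mod p:
446^2 = 198916 ≡ 121
446^4 ≡ 121^2 = 14641 ≡ 17
446^8 ≡ 17^2 = 289
446^16 ≡ 289^2 = 83521 ≡ 347
446^32 ≡ 347^2 = 120409 ≡ 218
446^64 ≡ 218^2 = 47524 ≡ 453
446^128 ≡ 453^2 = 205209 ≡ 16
153 = 128 + 16 + 8 + 1, so 446^153 ≡ 16·347·289·446 ≡ 446 (mod 457)
R · y^e mod p:
348^2 = 121104 ≡ 456
348^4 ≡ 456^2 = 207936 ≡ 1
446·1 = 446 ≡ 446 (mod 457)
446 ≡ 446 (mod 457); signature holds.

genuine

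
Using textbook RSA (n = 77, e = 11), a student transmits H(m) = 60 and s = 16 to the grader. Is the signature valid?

valid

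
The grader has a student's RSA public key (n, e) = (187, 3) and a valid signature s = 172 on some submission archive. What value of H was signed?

178

Squares mod 187: s^1≡172, s^2≡38
3 = 2 + 1, so s^3 ≡ 38·172 ≡ 178 (mod 187)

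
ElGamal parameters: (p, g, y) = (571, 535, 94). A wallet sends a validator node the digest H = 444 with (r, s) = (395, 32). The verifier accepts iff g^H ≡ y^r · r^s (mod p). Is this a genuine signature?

forged

Left side g^H mod p:
Squares mod 571: 535^1≡535, 535^2≡154, 535^4≡305, 535^8≡523, 535^16≡20, 535^32≡400, 535^64≡120, 535^128≡125, 535^256≡208
444 = 256 + 128 + 32 + 16 + 8 + 4, so 535^444 ≡ 208·125·400·20·523·305 ≡ 120 (mod 571)
Right side y^r · r^s mod p:
Squares mod 571: 94^1≡94, 94^2≡271, 94^4≡353, 94^8≡131, 94^16≡31, 94^32≡390, 94^64≡214, 94^128≡116, 94^256≡323
395 = 256 + 128 + 8 + 2 + 1, so 94^395 ≡ 323·116·131·271·94 ≡ 55 (mod 571)
Squares mod 571: 395^1≡395, 395^2≡142, 395^4≡179, 395^8≡65, 395^16≡228, 395^32≡23
395^32 ≡ 23 (mod 571)
55·23 = 1265 ≡ 123 (mod 571)
120 ≠ 123, so verification fails.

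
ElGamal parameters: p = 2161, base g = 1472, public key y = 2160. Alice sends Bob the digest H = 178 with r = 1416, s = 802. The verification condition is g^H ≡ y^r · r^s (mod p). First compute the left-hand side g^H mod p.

1081

Squares mod 2161: 1472^1≡1472, 1472^2≡1462, 1472^4≡215, 1472^8≡844, 1472^16≡1367, 1472^32≡1585, 1472^64≡1143, 1472^128≡1205
178 = 128 + 32 + 16 + 2, so 1472^178 ≡ 1205·1585·1367·1462 ≡ 1081 (mod 2161)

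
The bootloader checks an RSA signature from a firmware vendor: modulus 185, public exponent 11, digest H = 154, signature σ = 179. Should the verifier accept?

accept

σ^2 ≡ 179^2 = 32041 ≡ 36
σ^4 ≡ 36^2 = 1296 ≡ 1
σ^8 ≡ 1^2 = 1
11 = 8 + 2 + 1, so σ^11 ≡ 1·36·179 ≡ 154 (mod 185)
Since 154 equals the digest 154, verification succeeds.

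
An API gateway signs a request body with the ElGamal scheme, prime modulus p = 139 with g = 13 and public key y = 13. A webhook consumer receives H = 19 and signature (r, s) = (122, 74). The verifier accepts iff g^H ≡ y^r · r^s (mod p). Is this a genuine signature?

forged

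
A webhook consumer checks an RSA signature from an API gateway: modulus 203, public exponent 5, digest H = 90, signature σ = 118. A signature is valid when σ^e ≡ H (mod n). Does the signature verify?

Squares mod 203: σ^1≡118, σ^2≡120, σ^4≡190
5 = 4 + 1, so σ^5 ≡ 190·118 ≡ 90 (mod 203)
90 = H, so the signature checks out.

verifies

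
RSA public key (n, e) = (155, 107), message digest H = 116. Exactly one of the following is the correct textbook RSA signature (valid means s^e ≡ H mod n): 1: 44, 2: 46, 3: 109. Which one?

Candidate 1: 44^107 mod 155 = 79
Candidate 2: 46^107 mod 155 = 116
  → matches H = 116
Candidate 3: 109^107 mod 155 = 39

2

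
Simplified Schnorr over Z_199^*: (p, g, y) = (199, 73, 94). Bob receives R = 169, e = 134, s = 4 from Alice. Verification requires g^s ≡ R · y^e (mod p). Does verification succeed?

fails

g^s mod p:
73^2 = 5329 ≡ 155
73^4 ≡ 155^2 = 24025 ≡ 145
R · y^e mod p:
94^2 = 8836 ≡ 80
94^4 ≡ 80^2 = 6400 ≡ 32
94^8 ≡ 32^2 = 1024 ≡ 29
94^16 ≡ 29^2 = 841 ≡ 45
94^32 ≡ 45^2 = 2025 ≡ 35
94^64 ≡ 35^2 = 1225 ≡ 31
94^128 ≡ 31^2 = 961 ≡ 165
134 = 128 + 4 + 2, so 94^134 ≡ 165·32·80 ≡ 122 (mod 199)
169·122 = 20618 ≡ 121 (mod 199)
145 ≠ 121; the check fails.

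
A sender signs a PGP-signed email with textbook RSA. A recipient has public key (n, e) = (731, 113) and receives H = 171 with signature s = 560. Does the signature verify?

Squares mod 731: s^1≡560, s^2≡1, s^4≡1, s^8≡1, s^16≡1, s^32≡1, s^64≡1
113 = 64 + 32 + 16 + 1, so s^113 ≡ 1·1·1·560 ≡ 560 (mod 731)
The recovered value 560 does not match the digest 171.

does not verify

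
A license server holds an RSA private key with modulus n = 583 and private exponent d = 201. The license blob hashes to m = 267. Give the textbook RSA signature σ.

465

m^2 ≡ 267^2 = 71289 ≡ 163
m^4 ≡ 163^2 = 26569 ≡ 334
m^8 ≡ 334^2 = 111556 ≡ 203
m^16 ≡ 203^2 = 41209 ≡ 399
m^32 ≡ 399^2 = 159201 ≡ 42
m^64 ≡ 42^2 = 1764 ≡ 15
m^128 ≡ 15^2 = 225
201 = 128 + 64 + 8 + 1, so m^201 ≡ 225·15·203·267 ≡ 465 (mod 583)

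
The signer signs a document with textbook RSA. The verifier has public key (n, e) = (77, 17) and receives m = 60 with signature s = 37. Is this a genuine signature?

genuine

s^2 ≡ 37^2 = 1369 ≡ 60
s^4 ≡ 60^2 = 3600 ≡ 58
s^8 ≡ 58^2 = 3364 ≡ 53
s^16 ≡ 53^2 = 2809 ≡ 37
17 = 16 + 1, so s^17 ≡ 37·37 ≡ 60 (mod 77)
s^17 mod 77 = 60 matches m.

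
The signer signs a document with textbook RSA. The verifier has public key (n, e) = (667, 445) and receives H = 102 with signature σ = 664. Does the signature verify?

verifies

Squares mod 667: σ^1≡664, σ^2≡9, σ^4≡81, σ^8≡558, σ^16≡542, σ^32≡284, σ^64≡616, σ^128≡600, σ^256≡487
445 = 256 + 128 + 32 + 16 + 8 + 4 + 1, so σ^445 ≡ 487·600·284·542·558·81·664 ≡ 102 (mod 667)
σ^445 mod 667 = 102 matches H.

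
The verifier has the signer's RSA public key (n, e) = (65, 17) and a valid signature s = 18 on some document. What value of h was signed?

s^2 ≡ 18^2 = 324 ≡ 64
s^4 ≡ 64^2 = 4096 ≡ 1
s^8 ≡ 1^2 = 1
s^16 ≡ 1^2 = 1
17 = 16 + 1, so s^17 ≡ 1·18 ≡ 18 (mod 65)

18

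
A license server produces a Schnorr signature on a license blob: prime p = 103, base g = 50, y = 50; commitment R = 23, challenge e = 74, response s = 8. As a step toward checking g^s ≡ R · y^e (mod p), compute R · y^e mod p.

50^2 = 2500 ≡ 28
50^4 ≡ 28^2 = 784 ≡ 63
50^8 ≡ 63^2 = 3969 ≡ 55
50^16 ≡ 55^2 = 3025 ≡ 38
50^32 ≡ 38^2 = 1444 ≡ 2
50^64 ≡ 2^2 = 4
74 = 64 + 8 + 2, so 50^74 ≡ 4·55·28 ≡ 83 (mod 103)
R · y^e ≡ 23·83 = 1909 ≡ 55 (mod 103)

55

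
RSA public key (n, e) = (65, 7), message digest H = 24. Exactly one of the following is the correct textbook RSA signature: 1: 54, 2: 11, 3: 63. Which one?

1

Candidate 1: 54^7 mod 65 = 24
  → matches H = 24
Candidate 2: 11^7 mod 65 = 41
Candidate 3: 63^7 mod 65 = 2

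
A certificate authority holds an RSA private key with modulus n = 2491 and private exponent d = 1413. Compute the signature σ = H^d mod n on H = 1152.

2364

H^2 ≡ 1152^2 = 1327104 ≡ 1892
H^4 ≡ 1892^2 = 3579664 ≡ 97
H^8 ≡ 97^2 = 9409 ≡ 1936
H^16 ≡ 1936^2 = 3748096 ≡ 1632
H^32 ≡ 1632^2 = 2663424 ≡ 545
H^64 ≡ 545^2 = 297025 ≡ 596
H^128 ≡ 596^2 = 355216 ≡ 1494
H^256 ≡ 1494^2 = 2232036 ≡ 100
H^512 ≡ 100^2 = 10000 ≡ 36
H^1024 ≡ 36^2 = 1296
1413 = 1024 + 256 + 128 + 4 + 1, so H^1413 ≡ 1296·100·1494·97·1152 ≡ 2364 (mod 2491)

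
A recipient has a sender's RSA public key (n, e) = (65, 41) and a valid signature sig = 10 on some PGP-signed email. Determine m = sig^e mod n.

30

sig^41 mod 65 = 30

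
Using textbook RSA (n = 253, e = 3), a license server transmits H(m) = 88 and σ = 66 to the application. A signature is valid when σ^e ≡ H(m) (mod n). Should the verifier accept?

accept

Squares mod 253: σ^1≡66, σ^2≡55
3 = 2 + 1, so σ^3 ≡ 55·66 ≡ 88 (mod 253)
σ^3 mod 253 = 88 matches H(m).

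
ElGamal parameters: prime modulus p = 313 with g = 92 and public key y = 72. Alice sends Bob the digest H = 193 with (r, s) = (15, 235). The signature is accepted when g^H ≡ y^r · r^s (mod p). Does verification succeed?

fails

Left side g^H mod p:
92^2 = 8464 ≡ 13
92^4 ≡ 13^2 = 169
92^8 ≡ 169^2 = 28561 ≡ 78
92^16 ≡ 78^2 = 6084 ≡ 137
92^32 ≡ 137^2 = 18769 ≡ 302
92^64 ≡ 302^2 = 91204 ≡ 121
92^128 ≡ 121^2 = 14641 ≡ 243
193 = 128 + 64 + 1, so 92^193 ≡ 243·121·92 ≡ 130 (mod 313)
Right side y^r · r^s mod p:
72^2 = 5184 ≡ 176
72^4 ≡ 176^2 = 30976 ≡ 302
72^8 ≡ 302^2 = 91204 ≡ 121
15 = 8 + 4 + 2 + 1, so 72^15 ≡ 121·302·176·72 ≡ 199 (mod 313)
15^2 = 225
15^4 ≡ 225^2 = 50625 ≡ 232
15^8 ≡ 232^2 = 53824 ≡ 301
15^16 ≡ 301^2 = 90601 ≡ 144
15^32 ≡ 144^2 = 20736 ≡ 78
15^64 ≡ 78^2 = 6084 ≡ 137
15^128 ≡ 137^2 = 18769 ≡ 302
235 = 128 + 64 + 32 + 8 + 2 + 1, so 15^235 ≡ 302·137·78·301·225·15 ≡ 62 (mod 313)
199·62 = 12338 ≡ 131 (mod 313)
130 ≠ 131, so verification fails.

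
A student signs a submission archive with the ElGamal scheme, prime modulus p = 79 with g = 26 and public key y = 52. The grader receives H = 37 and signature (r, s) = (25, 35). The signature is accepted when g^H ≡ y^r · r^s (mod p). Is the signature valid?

Left side g^H mod p:
26^2 = 676 ≡ 44
26^4 ≡ 44^2 = 1936 ≡ 40
26^8 ≡ 40^2 = 1600 ≡ 20
26^16 ≡ 20^2 = 400 ≡ 5
26^32 ≡ 5^2 = 25
37 = 32 + 4 + 1, so 26^37 ≡ 25·40·26 ≡ 9 (mod 79)
Right side y^r · r^s mod p:
52^2 = 2704 ≡ 18
52^4 ≡ 18^2 = 324 ≡ 8
52^8 ≡ 8^2 = 64
52^16 ≡ 64^2 = 4096 ≡ 67
25 = 16 + 8 + 1, so 52^25 ≡ 67·64·52 ≡ 38 (mod 79)
25^2 = 625 ≡ 72
25^4 ≡ 72^2 = 5184 ≡ 49
25^8 ≡ 49^2 = 2401 ≡ 31
25^16 ≡ 31^2 = 961 ≡ 13
25^32 ≡ 13^2 = 169 ≡ 11
35 = 32 + 2 + 1, so 25^35 ≡ 11·72·25 ≡ 50 (mod 79)
38·50 = 1900 ≡ 4 (mod 79)
9 ≠ 4, so verification fails.

invalid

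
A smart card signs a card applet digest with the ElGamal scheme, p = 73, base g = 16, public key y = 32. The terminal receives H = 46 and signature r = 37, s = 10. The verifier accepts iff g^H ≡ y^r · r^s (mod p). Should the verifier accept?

accept

Left side g^H mod p:
Squares mod 73: 16^1≡16, 16^2≡37, 16^4≡55, 16^8≡32, 16^16≡2, 16^32≡4
46 = 32 + 8 + 4 + 2, so 16^46 ≡ 4·32·55·37 ≡ 16 (mod 73)
Right side y^r · r^s mod p:
Squares mod 73: 32^1≡32, 32^2≡2, 32^4≡4, 32^8≡16, 32^16≡37, 32^32≡55
37 = 32 + 4 + 1, so 32^37 ≡ 55·4·32 ≡ 32 (mod 73)
Squares mod 73: 37^1≡37, 37^2≡55, 37^4≡32, 37^8≡2
10 = 8 + 2, so 37^10 ≡ 2·55 ≡ 37 (mod 73)
32·37 = 1184 ≡ 16 (mod 73)
16 ≡ 16 (mod 73), so the signature is genuine.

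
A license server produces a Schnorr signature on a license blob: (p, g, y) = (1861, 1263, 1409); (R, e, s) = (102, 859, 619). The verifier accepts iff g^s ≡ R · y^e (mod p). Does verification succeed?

passes

g^s mod p:
1263^619 mod 1861 = 1798
R · y^e mod p:
1409^859 mod 1861 = 492
102·492 = 50184 ≡ 1798 (mod 1861)
1798 ≡ 1798 (mod 1861); signature holds.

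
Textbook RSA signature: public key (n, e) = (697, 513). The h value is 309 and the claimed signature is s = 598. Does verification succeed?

passes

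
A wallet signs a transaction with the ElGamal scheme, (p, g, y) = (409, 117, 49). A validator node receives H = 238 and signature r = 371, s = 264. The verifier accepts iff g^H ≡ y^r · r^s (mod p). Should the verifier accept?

reject

Left side g^H mod p:
117^2 = 13689 ≡ 192
117^4 ≡ 192^2 = 36864 ≡ 54
117^8 ≡ 54^2 = 2916 ≡ 53
117^16 ≡ 53^2 = 2809 ≡ 355
117^32 ≡ 355^2 = 126025 ≡ 53
117^64 ≡ 53^2 = 2809 ≡ 355
117^128 ≡ 355^2 = 126025 ≡ 53
238 = 128 + 64 + 32 + 8 + 4 + 2, so 117^238 ≡ 53·355·53·53·54·192 ≡ 49 (mod 409)
Right side y^r · r^s mod p:
49^2 = 2401 ≡ 356
49^4 ≡ 356^2 = 126736 ≡ 355
49^8 ≡ 355^2 = 126025 ≡ 53
49^16 ≡ 53^2 = 2809 ≡ 355
49^32 ≡ 355^2 = 126025 ≡ 53
49^64 ≡ 53^2 = 2809 ≡ 355
49^128 ≡ 355^2 = 126025 ≡ 53
49^256 ≡ 53^2 = 2809 ≡ 355
371 = 256 + 64 + 32 + 16 + 2 + 1, so 49^371 ≡ 355·355·53·355·356·49 ≡ 192 (mod 409)
371^2 = 137641 ≡ 217
371^4 ≡ 217^2 = 47089 ≡ 54
371^8 ≡ 54^2 = 2916 ≡ 53
371^16 ≡ 53^2 = 2809 ≡ 355
371^32 ≡ 355^2 = 126025 ≡ 53
371^64 ≡ 53^2 = 2809 ≡ 355
371^128 ≡ 355^2 = 126025 ≡ 53
371^256 ≡ 53^2 = 2809 ≡ 355
264 = 256 + 8, so 371^264 ≡ 355·53 ≡ 1 (mod 409)
192·1 = 192 ≡ 192 (mod 409)
49 ≠ 192, so verification fails.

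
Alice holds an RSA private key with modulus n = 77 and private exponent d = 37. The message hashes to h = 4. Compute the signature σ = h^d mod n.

Squares mod 77: h^1≡4, h^2≡16, h^4≡25, h^8≡9, h^16≡4, h^32≡16
37 = 32 + 4 + 1, so h^37 ≡ 16·25·4 ≡ 60 (mod 77)

60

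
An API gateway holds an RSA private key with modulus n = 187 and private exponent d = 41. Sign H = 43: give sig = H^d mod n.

H^2 ≡ 43^2 = 1849 ≡ 166
H^4 ≡ 166^2 = 27556 ≡ 67
H^8 ≡ 67^2 = 4489 ≡ 1
H^16 ≡ 1^2 = 1
H^32 ≡ 1^2 = 1
41 = 32 + 8 + 1, so H^41 ≡ 1·1·43 ≡ 43 (mod 187)

43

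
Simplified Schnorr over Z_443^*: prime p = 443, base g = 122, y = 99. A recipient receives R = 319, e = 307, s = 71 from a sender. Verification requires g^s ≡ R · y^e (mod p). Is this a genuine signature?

genuine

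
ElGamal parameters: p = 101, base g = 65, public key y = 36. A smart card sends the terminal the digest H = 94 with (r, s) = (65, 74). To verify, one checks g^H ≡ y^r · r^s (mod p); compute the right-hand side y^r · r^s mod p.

87

Squares mod 101: 36^1≡36, 36^2≡84, 36^4≡87, 36^8≡95, 36^16≡36, 36^32≡84, 36^64≡87
65 = 64 + 1, so 36^65 ≡ 87·36 ≡ 1 (mod 101)
Squares mod 101: 65^1≡65, 65^2≡84, 65^4≡87, 65^8≡95, 65^16≡36, 65^32≡84, 65^64≡87
74 = 64 + 8 + 2, so 65^74 ≡ 87·95·84 ≡ 87 (mod 101)
y^r · r^s ≡ 1·87 = 87 ≡ 87 (mod 101)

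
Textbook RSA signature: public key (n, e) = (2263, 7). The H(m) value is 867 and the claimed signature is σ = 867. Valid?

σ^2 ≡ 867^2 = 751689 ≡ 373
σ^4 ≡ 373^2 = 139129 ≡ 1086
7 = 4 + 2 + 1, so σ^7 ≡ 1086·373·867 ≡ 867 (mod 2263)
Since 867 equals the digest 867, verification succeeds.

yes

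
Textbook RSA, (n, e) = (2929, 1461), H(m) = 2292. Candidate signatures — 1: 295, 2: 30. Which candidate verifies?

2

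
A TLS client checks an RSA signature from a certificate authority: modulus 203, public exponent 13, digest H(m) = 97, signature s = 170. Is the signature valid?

invalid

s^2 ≡ 170^2 = 28900 ≡ 74
s^4 ≡ 74^2 = 5476 ≡ 198
s^8 ≡ 198^2 = 39204 ≡ 25
13 = 8 + 4 + 1, so s^13 ≡ 25·198·170 ≡ 65 (mod 203)
s^13 mod 203 = 65, but H(m) = 97.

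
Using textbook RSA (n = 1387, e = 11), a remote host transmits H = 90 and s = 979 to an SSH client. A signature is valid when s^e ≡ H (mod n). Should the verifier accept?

s^2 ≡ 979^2 = 958441 ≡ 24
s^4 ≡ 24^2 = 576
s^8 ≡ 576^2 = 331776 ≡ 283
11 = 8 + 2 + 1, so s^11 ≡ 283·24·979 ≡ 90 (mod 1387)
90 = H, so the signature checks out.

accept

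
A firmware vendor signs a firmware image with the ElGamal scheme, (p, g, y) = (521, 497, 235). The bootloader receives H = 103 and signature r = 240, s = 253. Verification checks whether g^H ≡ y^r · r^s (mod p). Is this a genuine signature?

genuine

Left side g^H mod p:
497^103 mod 521 = 369
Right side y^r · r^s mod p:
235^240 mod 521 = 1
240^253 mod 521 = 369
1·369 = 369 ≡ 369 (mod 521)
369 ≡ 369 (mod 521), so the signature is genuine.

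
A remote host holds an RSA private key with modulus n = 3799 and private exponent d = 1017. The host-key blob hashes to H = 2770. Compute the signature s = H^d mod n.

H^1017 mod 3799 = 2143

2143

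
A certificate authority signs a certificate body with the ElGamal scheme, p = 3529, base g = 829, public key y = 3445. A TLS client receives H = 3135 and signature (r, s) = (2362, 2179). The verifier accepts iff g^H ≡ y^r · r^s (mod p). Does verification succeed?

fails

Left side g^H mod p:
Squares mod 3529: 829^1≡829, 829^2≡2615, 829^4≡2552, 829^8≡1699, 829^16≡3408, 829^32≡525, 829^64≡363, 829^128≡1196, 829^256≡1171, 829^512≡1989, 829^1024≡112, 829^2048≡1957
3135 = 2048 + 1024 + 32 + 16 + 8 + 4 + 2 + 1, so 829^3135 ≡ 1957·112·525·3408·1699·2552·2615·829 ≡ 3 (mod 3529)
Right side y^r · r^s mod p:
Squares mod 3529: 3445^1≡3445, 3445^2≡3527, 3445^4≡4, 3445^8≡16, 3445^16≡256, 3445^32≡2014, 3445^64≡1375, 3445^128≡2610, 3445^256≡1130, 3445^512≡2931, 3445^1024≡1175, 3445^2048≡786
2362 = 2048 + 256 + 32 + 16 + 8 + 2, so 3445^2362 ≡ 786·1130·2014·256·16·3527 ≡ 3309 (mod 3529)
Squares mod 3529: 2362^1≡2362, 2362^2≡3224, 2362^4≡1271, 2362^8≡2688, 2362^16≡1481, 2362^32≡1852, 2362^64≡3245, 2362^128≡3018, 2362^256≡3504, 2362^512≡625, 2362^1024≡2435, 2362^2048≡505
2179 = 2048 + 128 + 2 + 1, so 2362^2179 ≡ 505·3018·3224·2362 ≡ 1103 (mod 3529)
3309·1103 = 3649827 ≡ 841 (mod 3529)
3 ≠ 841, so verification fails.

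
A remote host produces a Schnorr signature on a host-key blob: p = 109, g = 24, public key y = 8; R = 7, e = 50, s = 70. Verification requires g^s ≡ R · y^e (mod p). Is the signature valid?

g^s mod p:
24^2 = 576 ≡ 31
24^4 ≡ 31^2 = 961 ≡ 89
24^8 ≡ 89^2 = 7921 ≡ 73
24^16 ≡ 73^2 = 5329 ≡ 97
24^32 ≡ 97^2 = 9409 ≡ 35
24^64 ≡ 35^2 = 1225 ≡ 26
70 = 64 + 4 + 2, so 24^70 ≡ 26·89·31 ≡ 12 (mod 109)
R · y^e mod p:
8^2 = 64
8^4 ≡ 64^2 = 4096 ≡ 63
8^8 ≡ 63^2 = 3969 ≡ 45
8^16 ≡ 45^2 = 2025 ≡ 63
8^32 ≡ 63^2 = 3969 ≡ 45
50 = 32 + 16 + 2, so 8^50 ≡ 45·63·64 ≡ 64 (mod 109)
7·64 = 448 ≡ 12 (mod 109)
12 ≡ 12 (mod 109); signature holds.

valid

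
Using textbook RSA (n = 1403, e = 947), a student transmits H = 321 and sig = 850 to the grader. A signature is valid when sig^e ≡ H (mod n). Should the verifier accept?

accept

sig^2 ≡ 850^2 = 722500 ≡ 1358
sig^4 ≡ 1358^2 = 1844164 ≡ 622
sig^8 ≡ 622^2 = 386884 ≡ 1059
sig^16 ≡ 1059^2 = 1121481 ≡ 484
sig^32 ≡ 484^2 = 234256 ≡ 1358
sig^64 ≡ 1358^2 = 1844164 ≡ 622
sig^128 ≡ 622^2 = 386884 ≡ 1059
sig^256 ≡ 1059^2 = 1121481 ≡ 484
sig^512 ≡ 484^2 = 234256 ≡ 1358
947 = 512 + 256 + 128 + 32 + 16 + 2 + 1, so sig^947 ≡ 1358·484·1059·1358·484·1358·850 ≡ 321 (mod 1403)
321 = H, so the signature checks out.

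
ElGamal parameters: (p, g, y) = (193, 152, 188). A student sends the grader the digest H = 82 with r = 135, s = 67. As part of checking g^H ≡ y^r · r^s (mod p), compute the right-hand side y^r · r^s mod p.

188^2 = 35344 ≡ 25
188^4 ≡ 25^2 = 625 ≡ 46
188^8 ≡ 46^2 = 2116 ≡ 186
188^16 ≡ 186^2 = 34596 ≡ 49
188^32 ≡ 49^2 = 2401 ≡ 85
188^64 ≡ 85^2 = 7225 ≡ 84
188^128 ≡ 84^2 = 7056 ≡ 108
135 = 128 + 4 + 2 + 1, so 188^135 ≡ 108·46·25·188 ≡ 74 (mod 193)
135^2 = 18225 ≡ 83
135^4 ≡ 83^2 = 6889 ≡ 134
135^8 ≡ 134^2 = 17956 ≡ 7
135^16 ≡ 7^2 = 49
135^32 ≡ 49^2 = 2401 ≡ 85
135^64 ≡ 85^2 = 7225 ≡ 84
67 = 64 + 2 + 1, so 135^67 ≡ 84·83·135 ≡ 152 (mod 193)
y^r · r^s ≡ 74·152 = 11248 ≡ 54 (mod 193)

54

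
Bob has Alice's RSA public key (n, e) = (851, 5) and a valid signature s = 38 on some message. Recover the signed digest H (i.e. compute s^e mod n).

s^2 ≡ 38^2 = 1444 ≡ 593
s^4 ≡ 593^2 = 351649 ≡ 186
5 = 4 + 1, so s^5 ≡ 186·38 ≡ 260 (mod 851)

260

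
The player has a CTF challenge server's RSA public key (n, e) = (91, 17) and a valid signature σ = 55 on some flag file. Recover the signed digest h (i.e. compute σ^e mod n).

48

σ^2 ≡ 55^2 = 3025 ≡ 22
σ^4 ≡ 22^2 = 484 ≡ 29
σ^8 ≡ 29^2 = 841 ≡ 22
σ^16 ≡ 22^2 = 484 ≡ 29
17 = 16 + 1, so σ^17 ≡ 29·55 ≡ 48 (mod 91)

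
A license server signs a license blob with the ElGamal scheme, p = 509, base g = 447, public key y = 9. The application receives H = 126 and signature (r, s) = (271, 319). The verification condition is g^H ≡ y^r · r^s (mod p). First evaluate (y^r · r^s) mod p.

156

9^2 = 81
9^4 ≡ 81^2 = 6561 ≡ 453
9^8 ≡ 453^2 = 205209 ≡ 82
9^16 ≡ 82^2 = 6724 ≡ 107
9^32 ≡ 107^2 = 11449 ≡ 251
9^64 ≡ 251^2 = 63001 ≡ 394
9^128 ≡ 394^2 = 155236 ≡ 500
9^256 ≡ 500^2 = 250000 ≡ 81
271 = 256 + 8 + 4 + 2 + 1, so 9^271 ≡ 81·82·453·81·9 ≡ 454 (mod 509)
271^2 = 73441 ≡ 145
271^4 ≡ 145^2 = 21025 ≡ 156
271^8 ≡ 156^2 = 24336 ≡ 413
271^16 ≡ 413^2 = 170569 ≡ 54
271^32 ≡ 54^2 = 2916 ≡ 371
271^64 ≡ 371^2 = 137641 ≡ 211
271^128 ≡ 211^2 = 44521 ≡ 238
271^256 ≡ 238^2 = 56644 ≡ 145
319 = 256 + 32 + 16 + 8 + 4 + 2 + 1, so 271^319 ≡ 145·371·54·413·156·145·271 ≡ 173 (mod 509)
y^r · r^s ≡ 454·173 = 78542 ≡ 156 (mod 509)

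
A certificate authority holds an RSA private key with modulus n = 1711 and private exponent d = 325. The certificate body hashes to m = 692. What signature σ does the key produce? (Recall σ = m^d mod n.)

1676

m^2 ≡ 692^2 = 478864 ≡ 1495
m^4 ≡ 1495^2 = 2235025 ≡ 459
m^8 ≡ 459^2 = 210681 ≡ 228
m^16 ≡ 228^2 = 51984 ≡ 654
m^32 ≡ 654^2 = 427716 ≡ 1677
m^64 ≡ 1677^2 = 2812329 ≡ 1156
m^128 ≡ 1156^2 = 1336336 ≡ 45
m^256 ≡ 45^2 = 2025 ≡ 314
325 = 256 + 64 + 4 + 1, so m^325 ≡ 314·1156·459·692 ≡ 1676 (mod 1711)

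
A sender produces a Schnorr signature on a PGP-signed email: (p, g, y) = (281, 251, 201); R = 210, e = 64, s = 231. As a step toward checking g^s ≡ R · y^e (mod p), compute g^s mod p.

67

251^2 = 63001 ≡ 57
251^4 ≡ 57^2 = 3249 ≡ 158
251^8 ≡ 158^2 = 24964 ≡ 236
251^16 ≡ 236^2 = 55696 ≡ 58
251^32 ≡ 58^2 = 3364 ≡ 273
251^64 ≡ 273^2 = 74529 ≡ 64
251^128 ≡ 64^2 = 4096 ≡ 162
231 = 128 + 64 + 32 + 4 + 2 + 1, so 251^231 ≡ 162·64·273·158·57·251 ≡ 67 (mod 281)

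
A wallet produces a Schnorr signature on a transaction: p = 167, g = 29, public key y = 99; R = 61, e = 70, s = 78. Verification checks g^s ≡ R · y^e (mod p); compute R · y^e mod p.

4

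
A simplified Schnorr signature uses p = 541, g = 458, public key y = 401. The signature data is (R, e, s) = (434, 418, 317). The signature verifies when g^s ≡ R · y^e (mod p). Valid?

no

g^s mod p:
458^2 = 209764 ≡ 397
458^4 ≡ 397^2 = 157609 ≡ 178
458^8 ≡ 178^2 = 31684 ≡ 306
458^16 ≡ 306^2 = 93636 ≡ 43
458^32 ≡ 43^2 = 1849 ≡ 226
458^64 ≡ 226^2 = 51076 ≡ 222
458^128 ≡ 222^2 = 49284 ≡ 53
458^256 ≡ 53^2 = 2809 ≡ 104
317 = 256 + 32 + 16 + 8 + 4 + 1, so 458^317 ≡ 104·226·43·306·178·458 ≡ 267 (mod 541)
R · y^e mod p:
401^2 = 160801 ≡ 124
401^4 ≡ 124^2 = 15376 ≡ 228
401^8 ≡ 228^2 = 51984 ≡ 48
401^16 ≡ 48^2 = 2304 ≡ 140
401^32 ≡ 140^2 = 19600 ≡ 124
401^64 ≡ 124^2 = 15376 ≡ 228
401^128 ≡ 228^2 = 51984 ≡ 48
401^256 ≡ 48^2 = 2304 ≡ 140
418 = 256 + 128 + 32 + 2, so 401^418 ≡ 140·48·124·124 ≡ 48 (mod 541)
434·48 = 20832 ≡ 274 (mod 541)
267 ≠ 274; the check fails.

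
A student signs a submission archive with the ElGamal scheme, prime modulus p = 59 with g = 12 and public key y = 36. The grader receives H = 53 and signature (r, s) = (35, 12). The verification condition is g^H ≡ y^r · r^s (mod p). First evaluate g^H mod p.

Squares mod 59: 12^1≡12, 12^2≡26, 12^4≡27, 12^8≡21, 12^16≡28, 12^32≡17
53 = 32 + 16 + 4 + 1, so 12^53 ≡ 17·28·27·12 ≡ 57 (mod 59)

57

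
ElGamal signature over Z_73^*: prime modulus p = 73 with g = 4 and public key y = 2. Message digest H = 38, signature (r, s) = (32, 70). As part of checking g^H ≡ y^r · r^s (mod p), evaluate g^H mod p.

16

4^2 = 16
4^4 ≡ 16^2 = 256 ≡ 37
4^8 ≡ 37^2 = 1369 ≡ 55
4^16 ≡ 55^2 = 3025 ≡ 32
4^32 ≡ 32^2 = 1024 ≡ 2
38 = 32 + 4 + 2, so 4^38 ≡ 2·37·16 ≡ 16 (mod 73)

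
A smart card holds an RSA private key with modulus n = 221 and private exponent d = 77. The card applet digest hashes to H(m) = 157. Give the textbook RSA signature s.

157

Squares mod 221: (H(m))^1≡157, (H(m))^2≡118, (H(m))^4≡1, (H(m))^8≡1, (H(m))^16≡1, (H(m))^32≡1, (H(m))^64≡1
77 = 64 + 8 + 4 + 1, so (H(m))^77 ≡ 1·1·1·157 ≡ 157 (mod 221)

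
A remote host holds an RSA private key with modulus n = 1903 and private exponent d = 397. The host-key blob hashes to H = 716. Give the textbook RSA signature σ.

H^397 mod 1903 = 386

386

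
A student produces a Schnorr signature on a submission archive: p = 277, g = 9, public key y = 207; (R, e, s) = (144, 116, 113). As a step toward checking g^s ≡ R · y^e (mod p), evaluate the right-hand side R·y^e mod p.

207^2 = 42849 ≡ 191
207^4 ≡ 191^2 = 36481 ≡ 194
207^8 ≡ 194^2 = 37636 ≡ 241
207^16 ≡ 241^2 = 58081 ≡ 188
207^32 ≡ 188^2 = 35344 ≡ 165
207^64 ≡ 165^2 = 27225 ≡ 79
116 = 64 + 32 + 16 + 4, so 207^116 ≡ 79·165·188·194 ≡ 190 (mod 277)
R · y^e ≡ 144·190 = 27360 ≡ 214 (mod 277)

214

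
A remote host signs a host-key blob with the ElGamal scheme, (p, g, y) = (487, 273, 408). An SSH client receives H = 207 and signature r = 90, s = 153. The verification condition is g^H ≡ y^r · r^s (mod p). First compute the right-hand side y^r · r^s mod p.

408^2 = 166464 ≡ 397
408^4 ≡ 397^2 = 157609 ≡ 308
408^8 ≡ 308^2 = 94864 ≡ 386
408^16 ≡ 386^2 = 148996 ≡ 461
408^32 ≡ 461^2 = 212521 ≡ 189
408^64 ≡ 189^2 = 35721 ≡ 170
90 = 64 + 16 + 8 + 2, so 408^90 ≡ 170·461·386·397 ≡ 187 (mod 487)
90^2 = 8100 ≡ 308
90^4 ≡ 308^2 = 94864 ≡ 386
90^8 ≡ 386^2 = 148996 ≡ 461
90^16 ≡ 461^2 = 212521 ≡ 189
90^32 ≡ 189^2 = 35721 ≡ 170
90^64 ≡ 170^2 = 28900 ≡ 167
90^128 ≡ 167^2 = 27889 ≡ 130
153 = 128 + 16 + 8 + 1, so 90^153 ≡ 130·189·461·90 ≡ 446 (mod 487)
y^r · r^s ≡ 187·446 = 83402 ≡ 125 (mod 487)

125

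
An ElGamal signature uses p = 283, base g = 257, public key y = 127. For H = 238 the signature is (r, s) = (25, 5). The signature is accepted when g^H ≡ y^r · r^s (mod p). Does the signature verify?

verifies

Left side g^H mod p:
257^2 = 66049 ≡ 110
257^4 ≡ 110^2 = 12100 ≡ 214
257^8 ≡ 214^2 = 45796 ≡ 233
257^16 ≡ 233^2 = 54289 ≡ 236
257^32 ≡ 236^2 = 55696 ≡ 228
257^64 ≡ 228^2 = 51984 ≡ 195
257^128 ≡ 195^2 = 38025 ≡ 103
238 = 128 + 64 + 32 + 8 + 4 + 2, so 257^238 ≡ 103·195·228·233·214·110 ≡ 95 (mod 283)
Right side y^r · r^s mod p:
127^2 = 16129 ≡ 281
127^4 ≡ 281^2 = 78961 ≡ 4
127^8 ≡ 4^2 = 16
127^16 ≡ 16^2 = 256
25 = 16 + 8 + 1, so 127^25 ≡ 256·16·127 ≡ 38 (mod 283)
25^2 = 625 ≡ 59
25^4 ≡ 59^2 = 3481 ≡ 85
5 = 4 + 1, so 25^5 ≡ 85·25 ≡ 144 (mod 283)
38·144 = 5472 ≡ 95 (mod 283)
95 ≡ 95 (mod 283), so the signature is genuine.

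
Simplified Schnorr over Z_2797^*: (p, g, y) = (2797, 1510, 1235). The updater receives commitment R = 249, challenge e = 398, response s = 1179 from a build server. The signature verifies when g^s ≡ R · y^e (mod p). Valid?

no

g^s mod p:
1510^1179 mod 2797 = 1207
R · y^e mod p:
1235^398 mod 2797 = 57
249·57 = 14193 ≡ 208 (mod 2797)
1207 ≠ 208; the check fails.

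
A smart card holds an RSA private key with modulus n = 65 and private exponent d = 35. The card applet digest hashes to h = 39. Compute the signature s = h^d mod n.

Squares mod 65: h^1≡39, h^2≡26, h^4≡26, h^8≡26, h^16≡26, h^32≡26
35 = 32 + 2 + 1, so h^35 ≡ 26·26·39 ≡ 39 (mod 65)

39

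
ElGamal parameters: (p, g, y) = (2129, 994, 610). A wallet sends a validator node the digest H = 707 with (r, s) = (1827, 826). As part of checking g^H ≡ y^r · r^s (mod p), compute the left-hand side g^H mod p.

994^707 mod 2129 = 105

105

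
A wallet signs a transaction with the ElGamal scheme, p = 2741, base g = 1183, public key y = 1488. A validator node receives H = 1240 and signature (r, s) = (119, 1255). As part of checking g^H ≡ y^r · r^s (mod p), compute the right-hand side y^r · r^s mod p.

1488^2 = 2214144 ≡ 2157
1488^4 ≡ 2157^2 = 4652649 ≡ 1172
1488^8 ≡ 1172^2 = 1373584 ≡ 343
1488^16 ≡ 343^2 = 117649 ≡ 2527
1488^32 ≡ 2527^2 = 6385729 ≡ 1940
1488^64 ≡ 1940^2 = 3763600 ≡ 207
119 = 64 + 32 + 16 + 4 + 2 + 1, so 1488^119 ≡ 207·1940·2527·1172·2157·1488 ≡ 121 (mod 2741)
119^2 = 14161 ≡ 456
119^4 ≡ 456^2 = 207936 ≡ 2361
119^8 ≡ 2361^2 = 5574321 ≡ 1868
119^16 ≡ 1868^2 = 3489424 ≡ 131
119^32 ≡ 131^2 = 17161 ≡ 715
119^64 ≡ 715^2 = 511225 ≡ 1399
119^128 ≡ 1399^2 = 1957201 ≡ 127
119^256 ≡ 127^2 = 16129 ≡ 2424
119^512 ≡ 2424^2 = 5875776 ≡ 1813
119^1024 ≡ 1813^2 = 3286969 ≡ 510
1255 = 1024 + 128 + 64 + 32 + 4 + 2 + 1, so 119^1255 ≡ 510·127·1399·715·2361·456·119 ≡ 851 (mod 2741)
y^r · r^s ≡ 121·851 = 102971 ≡ 1554 (mod 2741)

1554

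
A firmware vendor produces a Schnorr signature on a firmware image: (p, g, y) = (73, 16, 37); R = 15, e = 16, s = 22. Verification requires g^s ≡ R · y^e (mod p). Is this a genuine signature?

forged

g^s mod p:
16^2 = 256 ≡ 37
16^4 ≡ 37^2 = 1369 ≡ 55
16^8 ≡ 55^2 = 3025 ≡ 32
16^16 ≡ 32^2 = 1024 ≡ 2
22 = 16 + 4 + 2, so 16^22 ≡ 2·55·37 ≡ 55 (mod 73)
R · y^e mod p:
37^2 = 1369 ≡ 55
37^4 ≡ 55^2 = 3025 ≡ 32
37^8 ≡ 32^2 = 1024 ≡ 2
37^16 ≡ 2^2 = 4
15·4 = 60 ≡ 60 (mod 73)
55 ≠ 60; the check fails.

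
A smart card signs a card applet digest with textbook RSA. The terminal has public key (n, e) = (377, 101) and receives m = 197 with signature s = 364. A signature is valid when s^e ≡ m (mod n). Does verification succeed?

Squares mod 377: s^1≡364, s^2≡169, s^4≡286, s^8≡364, s^16≡169, s^32≡286, s^64≡364
101 = 64 + 32 + 4 + 1, so s^101 ≡ 364·286·286·364 ≡ 65 (mod 377)
65 ≠ 197, so verification fails.

fails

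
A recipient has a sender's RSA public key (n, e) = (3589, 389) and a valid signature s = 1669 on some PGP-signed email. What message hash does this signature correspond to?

s^2 ≡ 1669^2 = 2785561 ≡ 497
s^4 ≡ 497^2 = 247009 ≡ 2957
s^8 ≡ 2957^2 = 8743849 ≡ 1045
s^16 ≡ 1045^2 = 1092025 ≡ 969
s^32 ≡ 969^2 = 938961 ≡ 2232
s^64 ≡ 2232^2 = 4981824 ≡ 292
s^128 ≡ 292^2 = 85264 ≡ 2717
s^256 ≡ 2717^2 = 7382089 ≡ 3105
389 = 256 + 128 + 4 + 1, so s^389 ≡ 3105·2717·2957·1669 ≡ 3462 (mod 3589)

3462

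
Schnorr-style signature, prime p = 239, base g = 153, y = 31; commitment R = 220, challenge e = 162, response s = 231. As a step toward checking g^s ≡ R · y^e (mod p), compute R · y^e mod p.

67

Squares mod 239: 31^1≡31, 31^2≡5, 31^4≡25, 31^8≡147, 31^16≡99, 31^32≡2, 31^64≡4, 31^128≡16
162 = 128 + 32 + 2, so 31^162 ≡ 16·2·5 ≡ 160 (mod 239)
R · y^e ≡ 220·160 = 35200 ≡ 67 (mod 239)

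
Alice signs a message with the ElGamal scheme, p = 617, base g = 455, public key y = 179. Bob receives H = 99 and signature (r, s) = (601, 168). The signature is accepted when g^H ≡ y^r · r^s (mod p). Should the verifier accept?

accept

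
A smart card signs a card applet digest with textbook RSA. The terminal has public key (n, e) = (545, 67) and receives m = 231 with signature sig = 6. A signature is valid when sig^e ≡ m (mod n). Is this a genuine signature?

genuine

Squares mod 545: sig^1≡6, sig^2≡36, sig^4≡206, sig^8≡471, sig^16≡26, sig^32≡131, sig^64≡266
67 = 64 + 2 + 1, so sig^67 ≡ 266·36·6 ≡ 231 (mod 545)
Since 231 equals the digest 231, verification succeeds.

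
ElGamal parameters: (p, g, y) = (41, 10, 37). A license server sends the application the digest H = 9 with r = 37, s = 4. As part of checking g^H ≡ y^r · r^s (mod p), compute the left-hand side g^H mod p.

37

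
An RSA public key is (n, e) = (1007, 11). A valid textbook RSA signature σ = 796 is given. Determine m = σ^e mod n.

213

σ^11 mod 1007 = 213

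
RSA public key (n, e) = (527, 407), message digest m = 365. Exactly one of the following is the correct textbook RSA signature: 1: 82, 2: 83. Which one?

2

Candidate 1: 82^2 = 6724 ≡ 400; 82^4 ≡ 400^2 = 160000 ≡ 319; 82^8 ≡ 319^2 = 101761 ≡ 50; 82^16 ≡ 50^2 = 2500 ≡ 392; 82^32 ≡ 392^2 = 153664 ≡ 307; 82^64 ≡ 307^2 = 94249 ≡ 443; 82^128 ≡ 443^2 = 196249 ≡ 205; 82^256 ≡ 205^2 = 42025 ≡ 392; 407 = 256 + 128 + 16 + 4 + 2 + 1, so 82^407 ≡ 392·205·392·319·400·82 ≡ 431 (mod 527)
Candidate 2: 83^2 = 6889 ≡ 38; 83^4 ≡ 38^2 = 1444 ≡ 390; 83^8 ≡ 390^2 = 152100 ≡ 324; 83^16 ≡ 324^2 = 104976 ≡ 103; 83^32 ≡ 103^2 = 10609 ≡ 69; 83^64 ≡ 69^2 = 4761 ≡ 18; 83^128 ≡ 18^2 = 324; 83^256 ≡ 324^2 = 104976 ≡ 103; 407 = 256 + 128 + 16 + 4 + 2 + 1, so 83^407 ≡ 103·324·103·390·38·83 ≡ 365 (mod 527)
  → matches m = 365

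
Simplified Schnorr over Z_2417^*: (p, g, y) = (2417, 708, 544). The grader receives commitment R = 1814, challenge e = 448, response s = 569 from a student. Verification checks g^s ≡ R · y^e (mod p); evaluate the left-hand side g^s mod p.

708^2 = 501264 ≡ 945
708^4 ≡ 945^2 = 893025 ≡ 1152
708^8 ≡ 1152^2 = 1327104 ≡ 171
708^16 ≡ 171^2 = 29241 ≡ 237
708^32 ≡ 237^2 = 56169 ≡ 578
708^64 ≡ 578^2 = 334084 ≡ 538
708^128 ≡ 538^2 = 289444 ≡ 1821
708^256 ≡ 1821^2 = 3316041 ≡ 2334
708^512 ≡ 2334^2 = 5447556 ≡ 2055
569 = 512 + 32 + 16 + 8 + 1, so 708^569 ≡ 2055·578·237·171·708 ≡ 623 (mod 2417)

623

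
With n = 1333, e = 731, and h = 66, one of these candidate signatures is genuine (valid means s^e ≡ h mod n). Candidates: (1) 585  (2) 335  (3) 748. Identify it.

Candidate 1: Squares mod 1333: 585^1≡585, 585^2≡977, 585^4≡101, 585^8≡870, 585^16≡1089, 585^32≡884, 585^64≡318, 585^128≡1149, 585^256≡531, 585^512≡698; 731 = 512 + 128 + 64 + 16 + 8 + 2 + 1, so 585^731 ≡ 698·1149·318·1089·870·977·585 ≡ 1267 (mod 1333)
Candidate 2: Squares mod 1333: 335^1≡335, 335^2≡253, 335^4≡25, 335^8≡625, 335^16≡56, 335^32≡470, 335^64≡955, 335^128≡253, 335^256≡25, 335^512≡625; 731 = 512 + 128 + 64 + 16 + 8 + 2 + 1, so 335^731 ≡ 625·253·955·56·625·253·335 ≡ 98 (mod 1333)
Candidate 3: Squares mod 1333: 748^1≡748, 748^2≡977, 748^4≡101, 748^8≡870, 748^16≡1089, 748^32≡884, 748^64≡318, 748^128≡1149, 748^256≡531, 748^512≡698; 731 = 512 + 128 + 64 + 16 + 8 + 2 + 1, so 748^731 ≡ 698·1149·318·1089·870·977·748 ≡ 66 (mod 1333)
  → matches h = 66

3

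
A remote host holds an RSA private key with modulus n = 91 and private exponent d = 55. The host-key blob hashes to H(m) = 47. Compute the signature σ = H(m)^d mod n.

5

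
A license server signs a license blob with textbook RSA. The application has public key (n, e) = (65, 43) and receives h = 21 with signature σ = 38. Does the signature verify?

does not verify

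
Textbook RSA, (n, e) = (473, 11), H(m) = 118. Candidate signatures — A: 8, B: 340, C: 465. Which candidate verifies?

Candidate A: 8^11 mod 473 = 118
  → matches H(m) = 118
Candidate B: 340^11 mod 473 = 131
Candidate C: 465^11 mod 473 = 355

A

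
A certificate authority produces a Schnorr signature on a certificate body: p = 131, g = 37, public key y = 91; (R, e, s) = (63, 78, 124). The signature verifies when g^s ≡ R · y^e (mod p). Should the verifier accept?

reject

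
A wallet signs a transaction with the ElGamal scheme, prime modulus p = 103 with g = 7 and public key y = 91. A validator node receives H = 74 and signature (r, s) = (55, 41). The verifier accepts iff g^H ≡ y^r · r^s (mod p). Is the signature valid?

valid

Left side g^H mod p:
7^2 = 49
7^4 ≡ 49^2 = 2401 ≡ 32
7^8 ≡ 32^2 = 1024 ≡ 97
7^16 ≡ 97^2 = 9409 ≡ 36
7^32 ≡ 36^2 = 1296 ≡ 60
7^64 ≡ 60^2 = 3600 ≡ 98
74 = 64 + 8 + 2, so 7^74 ≡ 98·97·49 ≡ 28 (mod 103)
Right side y^r · r^s mod p:
91^2 = 8281 ≡ 41
91^4 ≡ 41^2 = 1681 ≡ 33
91^8 ≡ 33^2 = 1089 ≡ 59
91^16 ≡ 59^2 = 3481 ≡ 82
91^32 ≡ 82^2 = 6724 ≡ 29
55 = 32 + 16 + 4 + 2 + 1, so 91^55 ≡ 29·82·33·41·91 ≡ 33 (mod 103)
55^2 = 3025 ≡ 38
55^4 ≡ 38^2 = 1444 ≡ 2
55^8 ≡ 2^2 = 4
55^16 ≡ 4^2 = 16
55^32 ≡ 16^2 = 256 ≡ 50
41 = 32 + 8 + 1, so 55^41 ≡ 50·4·55 ≡ 82 (mod 103)
33·82 = 2706 ≡ 28 (mod 103)
28 ≡ 28 (mod 103), so the signature is genuine.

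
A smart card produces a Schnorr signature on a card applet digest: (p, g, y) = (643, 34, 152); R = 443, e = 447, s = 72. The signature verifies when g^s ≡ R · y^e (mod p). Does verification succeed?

g^s mod p:
34^2 = 1156 ≡ 513
34^4 ≡ 513^2 = 263169 ≡ 182
34^8 ≡ 182^2 = 33124 ≡ 331
34^16 ≡ 331^2 = 109561 ≡ 251
34^32 ≡ 251^2 = 63001 ≡ 630
34^64 ≡ 630^2 = 396900 ≡ 169
72 = 64 + 8, so 34^72 ≡ 169·331 ≡ 641 (mod 643)
R · y^e mod p:
152^2 = 23104 ≡ 599
152^4 ≡ 599^2 = 358801 ≡ 7
152^8 ≡ 7^2 = 49
152^16 ≡ 49^2 = 2401 ≡ 472
152^32 ≡ 472^2 = 222784 ≡ 306
152^64 ≡ 306^2 = 93636 ≡ 401
152^128 ≡ 401^2 = 160801 ≡ 51
152^256 ≡ 51^2 = 2601 ≡ 29
447 = 256 + 128 + 32 + 16 + 8 + 4 + 2 + 1, so 152^447 ≡ 29·51·306·472·49·7·599·152 ≡ 598 (mod 643)
443·598 = 264914 ≡ 641 (mod 643)
641 ≡ 641 (mod 643); signature holds.

passes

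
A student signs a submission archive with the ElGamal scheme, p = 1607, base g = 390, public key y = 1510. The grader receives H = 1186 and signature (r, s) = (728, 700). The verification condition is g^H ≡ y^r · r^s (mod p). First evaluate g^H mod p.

390^2 = 152100 ≡ 1042
390^4 ≡ 1042^2 = 1085764 ≡ 1039
390^8 ≡ 1039^2 = 1079521 ≡ 1224
390^16 ≡ 1224^2 = 1498176 ≡ 452
390^32 ≡ 452^2 = 204304 ≡ 215
390^64 ≡ 215^2 = 46225 ≡ 1229
390^128 ≡ 1229^2 = 1510441 ≡ 1468
390^256 ≡ 1468^2 = 2155024 ≡ 37
390^512 ≡ 37^2 = 1369
390^1024 ≡ 1369^2 = 1874161 ≡ 399
1186 = 1024 + 128 + 32 + 2, so 390^1186 ≡ 399·1468·215·1042 ≡ 848 (mod 1607)

848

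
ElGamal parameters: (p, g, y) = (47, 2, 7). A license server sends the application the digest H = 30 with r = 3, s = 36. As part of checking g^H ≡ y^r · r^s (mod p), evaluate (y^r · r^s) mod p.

34

7^2 = 49 ≡ 2
3 = 2 + 1, so 7^3 ≡ 2·7 ≡ 14 (mod 47)
3^2 = 9
3^4 ≡ 9^2 = 81 ≡ 34
3^8 ≡ 34^2 = 1156 ≡ 28
3^16 ≡ 28^2 = 784 ≡ 32
3^32 ≡ 32^2 = 1024 ≡ 37
36 = 32 + 4, so 3^36 ≡ 37·34 ≡ 36 (mod 47)
y^r · r^s ≡ 14·36 = 504 ≡ 34 (mod 47)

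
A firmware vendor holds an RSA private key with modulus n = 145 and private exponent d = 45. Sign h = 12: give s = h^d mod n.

12

h^2 ≡ 12^2 = 144
h^4 ≡ 144^2 = 20736 ≡ 1
h^8 ≡ 1^2 = 1
h^16 ≡ 1^2 = 1
h^32 ≡ 1^2 = 1
45 = 32 + 8 + 4 + 1, so h^45 ≡ 1·1·1·12 ≡ 12 (mod 145)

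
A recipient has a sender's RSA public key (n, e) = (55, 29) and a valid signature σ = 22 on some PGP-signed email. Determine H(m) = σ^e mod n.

σ^2 ≡ 22^2 = 484 ≡ 44
σ^4 ≡ 44^2 = 1936 ≡ 11
σ^8 ≡ 11^2 = 121 ≡ 11
σ^16 ≡ 11^2 = 121 ≡ 11
29 = 16 + 8 + 4 + 1, so σ^29 ≡ 11·11·11·22 ≡ 22 (mod 55)

22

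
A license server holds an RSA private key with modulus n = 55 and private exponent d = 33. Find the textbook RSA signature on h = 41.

h^2 ≡ 41^2 = 1681 ≡ 31
h^4 ≡ 31^2 = 961 ≡ 26
h^8 ≡ 26^2 = 676 ≡ 16
h^16 ≡ 16^2 = 256 ≡ 36
h^32 ≡ 36^2 = 1296 ≡ 31
33 = 32 + 1, so h^33 ≡ 31·41 ≡ 6 (mod 55)

6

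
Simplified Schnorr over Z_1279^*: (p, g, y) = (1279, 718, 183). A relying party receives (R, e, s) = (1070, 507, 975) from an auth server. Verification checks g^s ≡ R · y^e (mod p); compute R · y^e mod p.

637

183^507 mod 1279 = 511
R · y^e ≡ 1070·511 = 546770 ≡ 637 (mod 1279)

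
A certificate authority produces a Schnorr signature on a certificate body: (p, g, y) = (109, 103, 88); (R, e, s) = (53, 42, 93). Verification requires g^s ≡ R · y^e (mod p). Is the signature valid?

g^s mod p:
Squares mod 109: 103^1≡103, 103^2≡36, 103^4≡97, 103^8≡35, 103^16≡26, 103^32≡22, 103^64≡48
93 = 64 + 16 + 8 + 4 + 1, so 103^93 ≡ 48·26·35·97·103 ≡ 92 (mod 109)
R · y^e mod p:
Squares mod 109: 88^1≡88, 88^2≡5, 88^4≡25, 88^8≡80, 88^16≡78, 88^32≡89
42 = 32 + 8 + 2, so 88^42 ≡ 89·80·5 ≡ 66 (mod 109)
53·66 = 3498 ≡ 10 (mod 109)
92 ≠ 10; the check fails.

invalid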